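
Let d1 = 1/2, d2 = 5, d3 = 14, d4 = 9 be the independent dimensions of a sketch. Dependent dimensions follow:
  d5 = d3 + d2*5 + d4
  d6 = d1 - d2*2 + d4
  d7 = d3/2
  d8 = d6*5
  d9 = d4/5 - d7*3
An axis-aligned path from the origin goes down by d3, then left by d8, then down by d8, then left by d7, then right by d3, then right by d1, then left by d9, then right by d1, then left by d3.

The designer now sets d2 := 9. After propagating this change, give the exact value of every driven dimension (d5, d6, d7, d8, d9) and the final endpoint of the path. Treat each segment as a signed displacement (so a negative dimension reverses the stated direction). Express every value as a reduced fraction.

d5 = 68
d6 = -17/2
d7 = 7
d8 = -85/2
d9 = -96/5
endpoint = (557/10, 57/2)

Apply edit: d2 := 9
  d5 = d3 + d2*5 + d4 = 68
  d6 = d1 - d2*2 + d4 = -17/2
  d7 = d3/2 = 7
  d8 = d6*5 = -85/2
  d9 = d4/5 - d7*3 = -96/5
Walk from origin (0, 0):
  seg 1: down by d3 = 14 → (0, -14)
  seg 2: left by d8 = -85/2 → (85/2, -14)
  seg 3: down by d8 = -85/2 → (85/2, 57/2)
  seg 4: left by d7 = 7 → (71/2, 57/2)
  seg 5: right by d3 = 14 → (99/2, 57/2)
  seg 6: right by d1 = 1/2 → (50, 57/2)
  seg 7: left by d9 = -96/5 → (346/5, 57/2)
  seg 8: right by d1 = 1/2 → (697/10, 57/2)
  seg 9: left by d3 = 14 → (557/10, 57/2)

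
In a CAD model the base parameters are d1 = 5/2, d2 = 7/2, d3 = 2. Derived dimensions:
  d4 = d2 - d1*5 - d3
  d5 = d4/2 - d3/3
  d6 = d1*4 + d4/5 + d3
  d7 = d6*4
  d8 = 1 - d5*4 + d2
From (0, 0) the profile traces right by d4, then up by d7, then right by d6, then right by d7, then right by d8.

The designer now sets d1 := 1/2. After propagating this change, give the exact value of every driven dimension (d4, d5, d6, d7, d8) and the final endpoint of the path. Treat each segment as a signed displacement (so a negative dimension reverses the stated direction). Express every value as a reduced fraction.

d4 = -1
d5 = -7/6
d6 = 19/5
d7 = 76/5
d8 = 55/6
endpoint = (163/6, 76/5)

Apply edit: d1 := 1/2
  d4 = d2 - d1*5 - d3 = -1
  d5 = d4/2 - d3/3 = -7/6
  d6 = d1*4 + d4/5 + d3 = 19/5
  d7 = d6*4 = 76/5
  d8 = 1 - d5*4 + d2 = 55/6
Walk from origin (0, 0):
  seg 1: right by d4 = -1 → (-1, 0)
  seg 2: up by d7 = 76/5 → (-1, 76/5)
  seg 3: right by d6 = 19/5 → (14/5, 76/5)
  seg 4: right by d7 = 76/5 → (18, 76/5)
  seg 5: right by d8 = 55/6 → (163/6, 76/5)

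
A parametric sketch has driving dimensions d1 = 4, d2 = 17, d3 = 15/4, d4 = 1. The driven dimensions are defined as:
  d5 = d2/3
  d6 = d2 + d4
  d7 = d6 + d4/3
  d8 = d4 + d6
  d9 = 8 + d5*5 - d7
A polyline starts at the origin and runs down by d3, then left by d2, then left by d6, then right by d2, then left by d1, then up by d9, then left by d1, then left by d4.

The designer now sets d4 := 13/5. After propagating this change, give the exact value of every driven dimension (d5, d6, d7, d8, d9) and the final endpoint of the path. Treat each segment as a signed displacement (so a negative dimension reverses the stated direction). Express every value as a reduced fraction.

Apply edit: d4 := 13/5
  d5 = d2/3 = 17/3
  d6 = d2 + d4 = 98/5
  d7 = d6 + d4/3 = 307/15
  d8 = d4 + d6 = 111/5
  d9 = 8 + d5*5 - d7 = 238/15
Walk from origin (0, 0):
  seg 1: down by d3 = 15/4 → (0, -15/4)
  seg 2: left by d2 = 17 → (-17, -15/4)
  seg 3: left by d6 = 98/5 → (-183/5, -15/4)
  seg 4: right by d2 = 17 → (-98/5, -15/4)
  seg 5: left by d1 = 4 → (-118/5, -15/4)
  seg 6: up by d9 = 238/15 → (-118/5, 727/60)
  seg 7: left by d1 = 4 → (-138/5, 727/60)
  seg 8: left by d4 = 13/5 → (-151/5, 727/60)

d5 = 17/3
d6 = 98/5
d7 = 307/15
d8 = 111/5
d9 = 238/15
endpoint = (-151/5, 727/60)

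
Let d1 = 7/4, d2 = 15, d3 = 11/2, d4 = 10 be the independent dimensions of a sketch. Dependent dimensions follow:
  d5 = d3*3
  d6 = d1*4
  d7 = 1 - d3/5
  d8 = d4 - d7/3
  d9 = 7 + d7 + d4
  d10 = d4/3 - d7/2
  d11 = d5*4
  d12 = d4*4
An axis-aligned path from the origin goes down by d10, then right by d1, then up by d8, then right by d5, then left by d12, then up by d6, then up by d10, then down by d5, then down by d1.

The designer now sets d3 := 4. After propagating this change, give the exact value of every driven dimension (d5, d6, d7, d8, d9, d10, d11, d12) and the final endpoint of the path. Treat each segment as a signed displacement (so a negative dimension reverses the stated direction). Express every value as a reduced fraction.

Apply edit: d3 := 4
  d5 = d3*3 = 12
  d6 = d1*4 = 7
  d7 = 1 - d3/5 = 1/5
  d8 = d4 - d7/3 = 149/15
  d9 = 7 + d7 + d4 = 86/5
  d10 = d4/3 - d7/2 = 97/30
  d11 = d5*4 = 48
  d12 = d4*4 = 40
Walk from origin (0, 0):
  seg 1: down by d10 = 97/30 → (0, -97/30)
  seg 2: right by d1 = 7/4 → (7/4, -97/30)
  seg 3: up by d8 = 149/15 → (7/4, 67/10)
  seg 4: right by d5 = 12 → (55/4, 67/10)
  seg 5: left by d12 = 40 → (-105/4, 67/10)
  seg 6: up by d6 = 7 → (-105/4, 137/10)
  seg 7: up by d10 = 97/30 → (-105/4, 254/15)
  seg 8: down by d5 = 12 → (-105/4, 74/15)
  seg 9: down by d1 = 7/4 → (-105/4, 191/60)

d5 = 12
d6 = 7
d7 = 1/5
d8 = 149/15
d9 = 86/5
d10 = 97/30
d11 = 48
d12 = 40
endpoint = (-105/4, 191/60)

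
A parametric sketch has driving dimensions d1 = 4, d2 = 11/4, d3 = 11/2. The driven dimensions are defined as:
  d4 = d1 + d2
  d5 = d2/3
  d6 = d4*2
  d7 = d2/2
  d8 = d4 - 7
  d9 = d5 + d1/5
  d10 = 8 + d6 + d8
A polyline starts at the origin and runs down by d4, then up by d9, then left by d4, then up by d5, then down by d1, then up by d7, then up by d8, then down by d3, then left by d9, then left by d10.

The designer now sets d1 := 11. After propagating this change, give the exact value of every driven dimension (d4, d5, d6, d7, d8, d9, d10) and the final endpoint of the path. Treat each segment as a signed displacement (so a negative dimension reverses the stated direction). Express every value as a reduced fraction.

Apply edit: d1 := 11
  d4 = d1 + d2 = 55/4
  d5 = d2/3 = 11/12
  d6 = d4*2 = 55/2
  d7 = d2/2 = 11/8
  d8 = d4 - 7 = 27/4
  d9 = d5 + d1/5 = 187/60
  d10 = 8 + d6 + d8 = 169/4
Walk from origin (0, 0):
  seg 1: down by d4 = 55/4 → (0, -55/4)
  seg 2: up by d9 = 187/60 → (0, -319/30)
  seg 3: left by d4 = 55/4 → (-55/4, -319/30)
  seg 4: up by d5 = 11/12 → (-55/4, -583/60)
  seg 5: down by d1 = 11 → (-55/4, -1243/60)
  seg 6: up by d7 = 11/8 → (-55/4, -2321/120)
  seg 7: up by d8 = 27/4 → (-55/4, -1511/120)
  seg 8: down by d3 = 11/2 → (-55/4, -2171/120)
  seg 9: left by d9 = 187/60 → (-253/15, -2171/120)
  seg 10: left by d10 = 169/4 → (-3547/60, -2171/120)

d4 = 55/4
d5 = 11/12
d6 = 55/2
d7 = 11/8
d8 = 27/4
d9 = 187/60
d10 = 169/4
endpoint = (-3547/60, -2171/120)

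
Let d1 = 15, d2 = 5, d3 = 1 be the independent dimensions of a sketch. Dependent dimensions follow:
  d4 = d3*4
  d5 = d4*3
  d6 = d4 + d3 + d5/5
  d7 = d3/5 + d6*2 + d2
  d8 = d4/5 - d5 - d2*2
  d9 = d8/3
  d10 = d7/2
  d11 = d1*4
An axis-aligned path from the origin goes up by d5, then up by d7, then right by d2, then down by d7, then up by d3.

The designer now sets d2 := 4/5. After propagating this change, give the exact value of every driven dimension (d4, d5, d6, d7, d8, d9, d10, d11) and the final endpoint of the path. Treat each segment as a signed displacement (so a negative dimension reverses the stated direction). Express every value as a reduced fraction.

Apply edit: d2 := 4/5
  d4 = d3*4 = 4
  d5 = d4*3 = 12
  d6 = d4 + d3 + d5/5 = 37/5
  d7 = d3/5 + d6*2 + d2 = 79/5
  d8 = d4/5 - d5 - d2*2 = -64/5
  d9 = d8/3 = -64/15
  d10 = d7/2 = 79/10
  d11 = d1*4 = 60
Walk from origin (0, 0):
  seg 1: up by d5 = 12 → (0, 12)
  seg 2: up by d7 = 79/5 → (0, 139/5)
  seg 3: right by d2 = 4/5 → (4/5, 139/5)
  seg 4: down by d7 = 79/5 → (4/5, 12)
  seg 5: up by d3 = 1 → (4/5, 13)

d4 = 4
d5 = 12
d6 = 37/5
d7 = 79/5
d8 = -64/5
d9 = -64/15
d10 = 79/10
d11 = 60
endpoint = (4/5, 13)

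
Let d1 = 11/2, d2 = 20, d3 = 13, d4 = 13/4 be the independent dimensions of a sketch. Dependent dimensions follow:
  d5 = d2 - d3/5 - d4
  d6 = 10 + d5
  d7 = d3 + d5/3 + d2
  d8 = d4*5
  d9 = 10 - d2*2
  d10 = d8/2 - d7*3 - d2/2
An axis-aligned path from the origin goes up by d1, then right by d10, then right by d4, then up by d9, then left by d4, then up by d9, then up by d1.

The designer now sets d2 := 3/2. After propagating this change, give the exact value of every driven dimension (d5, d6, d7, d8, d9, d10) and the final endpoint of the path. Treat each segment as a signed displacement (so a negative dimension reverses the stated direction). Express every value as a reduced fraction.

d5 = -87/20
d6 = 113/20
d7 = 261/20
d8 = 65/4
d9 = 7
d10 = -1271/40
endpoint = (-1271/40, 25)

Apply edit: d2 := 3/2
  d5 = d2 - d3/5 - d4 = -87/20
  d6 = 10 + d5 = 113/20
  d7 = d3 + d5/3 + d2 = 261/20
  d8 = d4*5 = 65/4
  d9 = 10 - d2*2 = 7
  d10 = d8/2 - d7*3 - d2/2 = -1271/40
Walk from origin (0, 0):
  seg 1: up by d1 = 11/2 → (0, 11/2)
  seg 2: right by d10 = -1271/40 → (-1271/40, 11/2)
  seg 3: right by d4 = 13/4 → (-1141/40, 11/2)
  seg 4: up by d9 = 7 → (-1141/40, 25/2)
  seg 5: left by d4 = 13/4 → (-1271/40, 25/2)
  seg 6: up by d9 = 7 → (-1271/40, 39/2)
  seg 7: up by d1 = 11/2 → (-1271/40, 25)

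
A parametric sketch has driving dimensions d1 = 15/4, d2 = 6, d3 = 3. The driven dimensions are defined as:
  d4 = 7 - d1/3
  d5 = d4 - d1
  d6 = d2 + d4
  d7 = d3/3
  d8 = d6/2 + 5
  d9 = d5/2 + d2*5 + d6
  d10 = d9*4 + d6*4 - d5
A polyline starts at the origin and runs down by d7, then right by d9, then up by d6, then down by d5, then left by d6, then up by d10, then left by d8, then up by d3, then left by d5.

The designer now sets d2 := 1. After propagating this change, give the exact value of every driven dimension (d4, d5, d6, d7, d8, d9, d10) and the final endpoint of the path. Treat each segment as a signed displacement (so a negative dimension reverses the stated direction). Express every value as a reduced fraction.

Apply edit: d2 := 1
  d4 = 7 - d1/3 = 23/4
  d5 = d4 - d1 = 2
  d6 = d2 + d4 = 27/4
  d7 = d3/3 = 1
  d8 = d6/2 + 5 = 67/8
  d9 = d5/2 + d2*5 + d6 = 51/4
  d10 = d9*4 + d6*4 - d5 = 76
Walk from origin (0, 0):
  seg 1: down by d7 = 1 → (0, -1)
  seg 2: right by d9 = 51/4 → (51/4, -1)
  seg 3: up by d6 = 27/4 → (51/4, 23/4)
  seg 4: down by d5 = 2 → (51/4, 15/4)
  seg 5: left by d6 = 27/4 → (6, 15/4)
  seg 6: up by d10 = 76 → (6, 319/4)
  seg 7: left by d8 = 67/8 → (-19/8, 319/4)
  seg 8: up by d3 = 3 → (-19/8, 331/4)
  seg 9: left by d5 = 2 → (-35/8, 331/4)

d4 = 23/4
d5 = 2
d6 = 27/4
d7 = 1
d8 = 67/8
d9 = 51/4
d10 = 76
endpoint = (-35/8, 331/4)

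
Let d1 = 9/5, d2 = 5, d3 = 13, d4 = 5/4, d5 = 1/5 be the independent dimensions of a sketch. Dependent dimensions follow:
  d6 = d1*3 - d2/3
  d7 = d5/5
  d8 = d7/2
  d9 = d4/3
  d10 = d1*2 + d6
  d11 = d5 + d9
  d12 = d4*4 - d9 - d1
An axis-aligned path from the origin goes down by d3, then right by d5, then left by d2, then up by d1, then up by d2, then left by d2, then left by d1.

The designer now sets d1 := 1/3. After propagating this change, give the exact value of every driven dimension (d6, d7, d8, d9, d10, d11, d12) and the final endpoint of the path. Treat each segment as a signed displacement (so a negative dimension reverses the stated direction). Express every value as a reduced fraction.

Apply edit: d1 := 1/3
  d6 = d1*3 - d2/3 = -2/3
  d7 = d5/5 = 1/25
  d8 = d7/2 = 1/50
  d9 = d4/3 = 5/12
  d10 = d1*2 + d6 = 0
  d11 = d5 + d9 = 37/60
  d12 = d4*4 - d9 - d1 = 17/4
Walk from origin (0, 0):
  seg 1: down by d3 = 13 → (0, -13)
  seg 2: right by d5 = 1/5 → (1/5, -13)
  seg 3: left by d2 = 5 → (-24/5, -13)
  seg 4: up by d1 = 1/3 → (-24/5, -38/3)
  seg 5: up by d2 = 5 → (-24/5, -23/3)
  seg 6: left by d2 = 5 → (-49/5, -23/3)
  seg 7: left by d1 = 1/3 → (-152/15, -23/3)

d6 = -2/3
d7 = 1/25
d8 = 1/50
d9 = 5/12
d10 = 0
d11 = 37/60
d12 = 17/4
endpoint = (-152/15, -23/3)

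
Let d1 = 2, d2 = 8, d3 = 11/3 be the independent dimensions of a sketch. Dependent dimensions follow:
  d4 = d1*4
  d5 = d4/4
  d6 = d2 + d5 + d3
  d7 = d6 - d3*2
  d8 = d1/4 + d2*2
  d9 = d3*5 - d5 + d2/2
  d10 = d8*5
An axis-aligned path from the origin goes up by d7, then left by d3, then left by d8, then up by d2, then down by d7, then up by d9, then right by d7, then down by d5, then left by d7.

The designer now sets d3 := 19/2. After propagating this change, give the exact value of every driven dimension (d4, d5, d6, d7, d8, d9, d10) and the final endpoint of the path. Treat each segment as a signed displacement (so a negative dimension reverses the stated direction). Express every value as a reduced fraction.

d4 = 8
d5 = 2
d6 = 39/2
d7 = 1/2
d8 = 33/2
d9 = 99/2
d10 = 165/2
endpoint = (-26, 111/2)

Apply edit: d3 := 19/2
  d4 = d1*4 = 8
  d5 = d4/4 = 2
  d6 = d2 + d5 + d3 = 39/2
  d7 = d6 - d3*2 = 1/2
  d8 = d1/4 + d2*2 = 33/2
  d9 = d3*5 - d5 + d2/2 = 99/2
  d10 = d8*5 = 165/2
Walk from origin (0, 0):
  seg 1: up by d7 = 1/2 → (0, 1/2)
  seg 2: left by d3 = 19/2 → (-19/2, 1/2)
  seg 3: left by d8 = 33/2 → (-26, 1/2)
  seg 4: up by d2 = 8 → (-26, 17/2)
  seg 5: down by d7 = 1/2 → (-26, 8)
  seg 6: up by d9 = 99/2 → (-26, 115/2)
  seg 7: right by d7 = 1/2 → (-51/2, 115/2)
  seg 8: down by d5 = 2 → (-51/2, 111/2)
  seg 9: left by d7 = 1/2 → (-26, 111/2)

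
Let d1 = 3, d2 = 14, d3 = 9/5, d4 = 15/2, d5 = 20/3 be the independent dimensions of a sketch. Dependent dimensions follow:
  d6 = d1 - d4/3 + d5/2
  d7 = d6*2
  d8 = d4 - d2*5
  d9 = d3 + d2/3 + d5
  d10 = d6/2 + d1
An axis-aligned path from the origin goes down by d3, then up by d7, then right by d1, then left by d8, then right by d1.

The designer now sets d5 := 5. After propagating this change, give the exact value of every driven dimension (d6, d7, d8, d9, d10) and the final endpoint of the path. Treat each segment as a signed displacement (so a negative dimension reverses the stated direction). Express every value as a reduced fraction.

d6 = 3
d7 = 6
d8 = -125/2
d9 = 172/15
d10 = 9/2
endpoint = (137/2, 21/5)

Apply edit: d5 := 5
  d6 = d1 - d4/3 + d5/2 = 3
  d7 = d6*2 = 6
  d8 = d4 - d2*5 = -125/2
  d9 = d3 + d2/3 + d5 = 172/15
  d10 = d6/2 + d1 = 9/2
Walk from origin (0, 0):
  seg 1: down by d3 = 9/5 → (0, -9/5)
  seg 2: up by d7 = 6 → (0, 21/5)
  seg 3: right by d1 = 3 → (3, 21/5)
  seg 4: left by d8 = -125/2 → (131/2, 21/5)
  seg 5: right by d1 = 3 → (137/2, 21/5)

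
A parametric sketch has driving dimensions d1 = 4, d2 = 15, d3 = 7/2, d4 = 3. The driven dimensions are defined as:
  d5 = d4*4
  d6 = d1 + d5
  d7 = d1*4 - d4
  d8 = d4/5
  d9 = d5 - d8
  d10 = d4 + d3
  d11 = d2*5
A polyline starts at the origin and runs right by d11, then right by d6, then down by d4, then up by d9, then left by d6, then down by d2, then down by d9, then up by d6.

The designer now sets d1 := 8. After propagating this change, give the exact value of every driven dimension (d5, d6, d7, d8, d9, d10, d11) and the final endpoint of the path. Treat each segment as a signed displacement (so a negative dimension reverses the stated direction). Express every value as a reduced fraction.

d5 = 12
d6 = 20
d7 = 29
d8 = 3/5
d9 = 57/5
d10 = 13/2
d11 = 75
endpoint = (75, 2)

Apply edit: d1 := 8
  d5 = d4*4 = 12
  d6 = d1 + d5 = 20
  d7 = d1*4 - d4 = 29
  d8 = d4/5 = 3/5
  d9 = d5 - d8 = 57/5
  d10 = d4 + d3 = 13/2
  d11 = d2*5 = 75
Walk from origin (0, 0):
  seg 1: right by d11 = 75 → (75, 0)
  seg 2: right by d6 = 20 → (95, 0)
  seg 3: down by d4 = 3 → (95, -3)
  seg 4: up by d9 = 57/5 → (95, 42/5)
  seg 5: left by d6 = 20 → (75, 42/5)
  seg 6: down by d2 = 15 → (75, -33/5)
  seg 7: down by d9 = 57/5 → (75, -18)
  seg 8: up by d6 = 20 → (75, 2)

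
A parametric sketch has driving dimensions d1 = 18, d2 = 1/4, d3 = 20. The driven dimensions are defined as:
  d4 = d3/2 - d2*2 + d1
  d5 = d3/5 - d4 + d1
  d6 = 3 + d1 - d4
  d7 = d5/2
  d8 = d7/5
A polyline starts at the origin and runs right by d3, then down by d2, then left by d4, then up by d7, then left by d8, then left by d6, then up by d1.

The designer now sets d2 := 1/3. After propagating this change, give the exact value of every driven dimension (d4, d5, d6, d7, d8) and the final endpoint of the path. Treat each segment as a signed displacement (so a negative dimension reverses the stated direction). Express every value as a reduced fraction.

d4 = 82/3
d5 = -16/3
d6 = -19/3
d7 = -8/3
d8 = -8/15
endpoint = (-7/15, 15)

Apply edit: d2 := 1/3
  d4 = d3/2 - d2*2 + d1 = 82/3
  d5 = d3/5 - d4 + d1 = -16/3
  d6 = 3 + d1 - d4 = -19/3
  d7 = d5/2 = -8/3
  d8 = d7/5 = -8/15
Walk from origin (0, 0):
  seg 1: right by d3 = 20 → (20, 0)
  seg 2: down by d2 = 1/3 → (20, -1/3)
  seg 3: left by d4 = 82/3 → (-22/3, -1/3)
  seg 4: up by d7 = -8/3 → (-22/3, -3)
  seg 5: left by d8 = -8/15 → (-34/5, -3)
  seg 6: left by d6 = -19/3 → (-7/15, -3)
  seg 7: up by d1 = 18 → (-7/15, 15)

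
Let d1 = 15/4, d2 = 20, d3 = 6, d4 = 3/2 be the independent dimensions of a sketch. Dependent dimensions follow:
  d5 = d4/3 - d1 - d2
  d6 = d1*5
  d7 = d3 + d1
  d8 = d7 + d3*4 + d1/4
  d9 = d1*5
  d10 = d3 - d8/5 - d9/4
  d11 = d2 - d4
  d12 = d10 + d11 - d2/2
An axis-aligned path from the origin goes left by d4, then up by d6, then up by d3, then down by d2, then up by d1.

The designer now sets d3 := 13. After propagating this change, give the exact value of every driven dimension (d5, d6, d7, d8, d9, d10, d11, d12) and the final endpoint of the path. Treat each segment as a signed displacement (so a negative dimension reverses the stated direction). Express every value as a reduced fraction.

d5 = -93/4
d6 = 75/4
d7 = 67/4
d8 = 1115/16
d9 = 75/4
d10 = -45/8
d11 = 37/2
d12 = 23/8
endpoint = (-3/2, 31/2)

Apply edit: d3 := 13
  d5 = d4/3 - d1 - d2 = -93/4
  d6 = d1*5 = 75/4
  d7 = d3 + d1 = 67/4
  d8 = d7 + d3*4 + d1/4 = 1115/16
  d9 = d1*5 = 75/4
  d10 = d3 - d8/5 - d9/4 = -45/8
  d11 = d2 - d4 = 37/2
  d12 = d10 + d11 - d2/2 = 23/8
Walk from origin (0, 0):
  seg 1: left by d4 = 3/2 → (-3/2, 0)
  seg 2: up by d6 = 75/4 → (-3/2, 75/4)
  seg 3: up by d3 = 13 → (-3/2, 127/4)
  seg 4: down by d2 = 20 → (-3/2, 47/4)
  seg 5: up by d1 = 15/4 → (-3/2, 31/2)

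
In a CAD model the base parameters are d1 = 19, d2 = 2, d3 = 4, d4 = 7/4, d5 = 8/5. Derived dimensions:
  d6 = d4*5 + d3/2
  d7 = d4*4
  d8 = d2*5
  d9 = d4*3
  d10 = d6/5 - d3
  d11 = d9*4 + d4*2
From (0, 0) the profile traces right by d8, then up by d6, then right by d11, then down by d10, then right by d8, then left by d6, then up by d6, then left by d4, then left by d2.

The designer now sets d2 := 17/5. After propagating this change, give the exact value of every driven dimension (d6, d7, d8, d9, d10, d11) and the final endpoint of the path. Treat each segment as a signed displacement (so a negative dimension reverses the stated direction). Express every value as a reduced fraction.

d6 = 43/4
d7 = 7
d8 = 17
d9 = 21/4
d10 = -37/20
d11 = 49/2
endpoint = (213/5, 467/20)

Apply edit: d2 := 17/5
  d6 = d4*5 + d3/2 = 43/4
  d7 = d4*4 = 7
  d8 = d2*5 = 17
  d9 = d4*3 = 21/4
  d10 = d6/5 - d3 = -37/20
  d11 = d9*4 + d4*2 = 49/2
Walk from origin (0, 0):
  seg 1: right by d8 = 17 → (17, 0)
  seg 2: up by d6 = 43/4 → (17, 43/4)
  seg 3: right by d11 = 49/2 → (83/2, 43/4)
  seg 4: down by d10 = -37/20 → (83/2, 63/5)
  seg 5: right by d8 = 17 → (117/2, 63/5)
  seg 6: left by d6 = 43/4 → (191/4, 63/5)
  seg 7: up by d6 = 43/4 → (191/4, 467/20)
  seg 8: left by d4 = 7/4 → (46, 467/20)
  seg 9: left by d2 = 17/5 → (213/5, 467/20)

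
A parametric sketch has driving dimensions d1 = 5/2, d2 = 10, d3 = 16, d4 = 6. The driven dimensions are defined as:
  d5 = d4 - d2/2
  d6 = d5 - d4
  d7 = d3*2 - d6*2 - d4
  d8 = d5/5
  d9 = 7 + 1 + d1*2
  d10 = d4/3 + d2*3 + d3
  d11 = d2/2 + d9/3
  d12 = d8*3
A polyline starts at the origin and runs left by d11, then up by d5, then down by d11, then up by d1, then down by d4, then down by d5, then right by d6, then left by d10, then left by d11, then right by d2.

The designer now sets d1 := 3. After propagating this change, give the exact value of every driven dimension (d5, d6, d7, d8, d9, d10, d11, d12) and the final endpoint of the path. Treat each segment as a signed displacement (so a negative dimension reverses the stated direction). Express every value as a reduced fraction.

d5 = 1
d6 = -5
d7 = 36
d8 = 1/5
d9 = 14
d10 = 48
d11 = 29/3
d12 = 3/5
endpoint = (-187/3, -38/3)

Apply edit: d1 := 3
  d5 = d4 - d2/2 = 1
  d6 = d5 - d4 = -5
  d7 = d3*2 - d6*2 - d4 = 36
  d8 = d5/5 = 1/5
  d9 = 7 + 1 + d1*2 = 14
  d10 = d4/3 + d2*3 + d3 = 48
  d11 = d2/2 + d9/3 = 29/3
  d12 = d8*3 = 3/5
Walk from origin (0, 0):
  seg 1: left by d11 = 29/3 → (-29/3, 0)
  seg 2: up by d5 = 1 → (-29/3, 1)
  seg 3: down by d11 = 29/3 → (-29/3, -26/3)
  seg 4: up by d1 = 3 → (-29/3, -17/3)
  seg 5: down by d4 = 6 → (-29/3, -35/3)
  seg 6: down by d5 = 1 → (-29/3, -38/3)
  seg 7: right by d6 = -5 → (-44/3, -38/3)
  seg 8: left by d10 = 48 → (-188/3, -38/3)
  seg 9: left by d11 = 29/3 → (-217/3, -38/3)
  seg 10: right by d2 = 10 → (-187/3, -38/3)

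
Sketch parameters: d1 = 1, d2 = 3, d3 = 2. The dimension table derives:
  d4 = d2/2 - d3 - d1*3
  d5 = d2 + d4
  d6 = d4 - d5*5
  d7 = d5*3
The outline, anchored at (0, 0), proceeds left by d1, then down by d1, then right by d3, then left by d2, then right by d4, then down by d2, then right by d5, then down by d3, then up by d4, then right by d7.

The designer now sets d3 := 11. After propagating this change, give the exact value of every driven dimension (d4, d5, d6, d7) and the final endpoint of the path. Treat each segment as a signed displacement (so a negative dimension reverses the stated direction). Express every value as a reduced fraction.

Apply edit: d3 := 11
  d4 = d2/2 - d3 - d1*3 = -25/2
  d5 = d2 + d4 = -19/2
  d6 = d4 - d5*5 = 35
  d7 = d5*3 = -57/2
Walk from origin (0, 0):
  seg 1: left by d1 = 1 → (-1, 0)
  seg 2: down by d1 = 1 → (-1, -1)
  seg 3: right by d3 = 11 → (10, -1)
  seg 4: left by d2 = 3 → (7, -1)
  seg 5: right by d4 = -25/2 → (-11/2, -1)
  seg 6: down by d2 = 3 → (-11/2, -4)
  seg 7: right by d5 = -19/2 → (-15, -4)
  seg 8: down by d3 = 11 → (-15, -15)
  seg 9: up by d4 = -25/2 → (-15, -55/2)
  seg 10: right by d7 = -57/2 → (-87/2, -55/2)

d4 = -25/2
d5 = -19/2
d6 = 35
d7 = -57/2
endpoint = (-87/2, -55/2)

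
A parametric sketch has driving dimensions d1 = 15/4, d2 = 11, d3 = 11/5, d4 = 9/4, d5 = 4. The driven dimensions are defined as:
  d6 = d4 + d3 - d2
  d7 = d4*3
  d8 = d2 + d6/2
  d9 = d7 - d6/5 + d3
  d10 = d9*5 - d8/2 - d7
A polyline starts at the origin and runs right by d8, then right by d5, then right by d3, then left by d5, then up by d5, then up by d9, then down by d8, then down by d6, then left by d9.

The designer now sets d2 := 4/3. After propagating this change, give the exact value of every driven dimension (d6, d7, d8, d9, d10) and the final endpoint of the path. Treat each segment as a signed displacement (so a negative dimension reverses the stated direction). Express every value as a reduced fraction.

Apply edit: d2 := 4/3
  d6 = d4 + d3 - d2 = 187/60
  d7 = d4*3 = 27/4
  d8 = d2 + d6/2 = 347/120
  d9 = d7 - d6/5 + d3 = 1249/150
  d10 = d9*5 - d8/2 - d7 = 535/16
Walk from origin (0, 0):
  seg 1: right by d8 = 347/120 → (347/120, 0)
  seg 2: right by d5 = 4 → (827/120, 0)
  seg 3: right by d3 = 11/5 → (1091/120, 0)
  seg 4: left by d5 = 4 → (611/120, 0)
  seg 5: up by d5 = 4 → (611/120, 4)
  seg 6: up by d9 = 1249/150 → (611/120, 1849/150)
  seg 7: down by d8 = 347/120 → (611/120, 1887/200)
  seg 8: down by d6 = 187/60 → (611/120, 3791/600)
  seg 9: left by d9 = 1249/150 → (-647/200, 3791/600)

d6 = 187/60
d7 = 27/4
d8 = 347/120
d9 = 1249/150
d10 = 535/16
endpoint = (-647/200, 3791/600)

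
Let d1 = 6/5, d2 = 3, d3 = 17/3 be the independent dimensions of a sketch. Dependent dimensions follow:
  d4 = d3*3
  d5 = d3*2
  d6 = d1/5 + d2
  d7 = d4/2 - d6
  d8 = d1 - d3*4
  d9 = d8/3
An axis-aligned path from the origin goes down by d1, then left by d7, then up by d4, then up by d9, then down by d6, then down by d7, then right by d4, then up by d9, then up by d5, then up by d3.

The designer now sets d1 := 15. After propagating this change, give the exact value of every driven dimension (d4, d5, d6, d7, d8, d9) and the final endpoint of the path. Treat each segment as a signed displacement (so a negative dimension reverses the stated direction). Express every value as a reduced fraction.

Apply edit: d1 := 15
  d4 = d3*3 = 17
  d5 = d3*2 = 34/3
  d6 = d1/5 + d2 = 6
  d7 = d4/2 - d6 = 5/2
  d8 = d1 - d3*4 = -23/3
  d9 = d8/3 = -23/9
Walk from origin (0, 0):
  seg 1: down by d1 = 15 → (0, -15)
  seg 2: left by d7 = 5/2 → (-5/2, -15)
  seg 3: up by d4 = 17 → (-5/2, 2)
  seg 4: up by d9 = -23/9 → (-5/2, -5/9)
  seg 5: down by d6 = 6 → (-5/2, -59/9)
  seg 6: down by d7 = 5/2 → (-5/2, -163/18)
  seg 7: right by d4 = 17 → (29/2, -163/18)
  seg 8: up by d9 = -23/9 → (29/2, -209/18)
  seg 9: up by d5 = 34/3 → (29/2, -5/18)
  seg 10: up by d3 = 17/3 → (29/2, 97/18)

d4 = 17
d5 = 34/3
d6 = 6
d7 = 5/2
d8 = -23/3
d9 = -23/9
endpoint = (29/2, 97/18)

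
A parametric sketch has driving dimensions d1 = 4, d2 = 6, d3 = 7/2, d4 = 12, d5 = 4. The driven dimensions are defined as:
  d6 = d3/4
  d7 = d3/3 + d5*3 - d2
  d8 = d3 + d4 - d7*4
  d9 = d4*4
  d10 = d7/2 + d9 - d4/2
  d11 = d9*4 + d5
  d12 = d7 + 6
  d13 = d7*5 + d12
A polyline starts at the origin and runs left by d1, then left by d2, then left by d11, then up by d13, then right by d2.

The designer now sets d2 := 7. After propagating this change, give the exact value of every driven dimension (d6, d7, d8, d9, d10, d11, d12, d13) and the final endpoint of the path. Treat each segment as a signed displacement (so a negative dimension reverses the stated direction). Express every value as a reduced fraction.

d6 = 7/8
d7 = 37/6
d8 = -55/6
d9 = 48
d10 = 541/12
d11 = 196
d12 = 73/6
d13 = 43
endpoint = (-200, 43)

Apply edit: d2 := 7
  d6 = d3/4 = 7/8
  d7 = d3/3 + d5*3 - d2 = 37/6
  d8 = d3 + d4 - d7*4 = -55/6
  d9 = d4*4 = 48
  d10 = d7/2 + d9 - d4/2 = 541/12
  d11 = d9*4 + d5 = 196
  d12 = d7 + 6 = 73/6
  d13 = d7*5 + d12 = 43
Walk from origin (0, 0):
  seg 1: left by d1 = 4 → (-4, 0)
  seg 2: left by d2 = 7 → (-11, 0)
  seg 3: left by d11 = 196 → (-207, 0)
  seg 4: up by d13 = 43 → (-207, 43)
  seg 5: right by d2 = 7 → (-200, 43)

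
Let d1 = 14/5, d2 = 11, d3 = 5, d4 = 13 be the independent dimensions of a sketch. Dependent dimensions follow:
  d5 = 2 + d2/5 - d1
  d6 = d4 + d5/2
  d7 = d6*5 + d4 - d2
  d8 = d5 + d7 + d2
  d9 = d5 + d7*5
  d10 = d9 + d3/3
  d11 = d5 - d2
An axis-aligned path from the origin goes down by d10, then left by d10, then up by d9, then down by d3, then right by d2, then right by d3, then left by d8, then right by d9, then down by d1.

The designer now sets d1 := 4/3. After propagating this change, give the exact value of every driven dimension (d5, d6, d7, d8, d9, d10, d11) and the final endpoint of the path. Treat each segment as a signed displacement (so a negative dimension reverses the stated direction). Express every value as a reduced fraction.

Apply edit: d1 := 4/3
  d5 = 2 + d2/5 - d1 = 43/15
  d6 = d4 + d5/2 = 433/30
  d7 = d6*5 + d4 - d2 = 445/6
  d8 = d5 + d7 + d2 = 2641/30
  d9 = d5 + d7*5 = 3737/10
  d10 = d9 + d3/3 = 11261/30
  d11 = d5 - d2 = -122/15
Walk from origin (0, 0):
  seg 1: down by d10 = 11261/30 → (0, -11261/30)
  seg 2: left by d10 = 11261/30 → (-11261/30, -11261/30)
  seg 3: up by d9 = 3737/10 → (-11261/30, -5/3)
  seg 4: down by d3 = 5 → (-11261/30, -20/3)
  seg 5: right by d2 = 11 → (-10931/30, -20/3)
  seg 6: right by d3 = 5 → (-10781/30, -20/3)
  seg 7: left by d8 = 2641/30 → (-2237/5, -20/3)
  seg 8: right by d9 = 3737/10 → (-737/10, -20/3)
  seg 9: down by d1 = 4/3 → (-737/10, -8)

d5 = 43/15
d6 = 433/30
d7 = 445/6
d8 = 2641/30
d9 = 3737/10
d10 = 11261/30
d11 = -122/15
endpoint = (-737/10, -8)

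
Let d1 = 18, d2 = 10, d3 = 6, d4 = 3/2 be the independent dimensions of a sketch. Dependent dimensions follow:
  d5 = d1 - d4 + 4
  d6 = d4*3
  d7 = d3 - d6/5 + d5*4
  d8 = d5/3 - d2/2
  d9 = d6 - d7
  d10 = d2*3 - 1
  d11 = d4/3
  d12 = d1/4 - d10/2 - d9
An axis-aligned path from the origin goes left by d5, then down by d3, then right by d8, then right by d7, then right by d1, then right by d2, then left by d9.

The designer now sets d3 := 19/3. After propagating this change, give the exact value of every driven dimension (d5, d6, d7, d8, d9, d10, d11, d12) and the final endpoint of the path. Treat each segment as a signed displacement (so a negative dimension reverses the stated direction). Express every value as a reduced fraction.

Apply edit: d3 := 19/3
  d5 = d1 - d4 + 4 = 41/2
  d6 = d4*3 = 9/2
  d7 = d3 - d6/5 + d5*4 = 2623/30
  d8 = d5/3 - d2/2 = 11/6
  d9 = d6 - d7 = -1244/15
  d10 = d2*3 - 1 = 29
  d11 = d4/3 = 1/2
  d12 = d1/4 - d10/2 - d9 = 1094/15
Walk from origin (0, 0):
  seg 1: left by d5 = 41/2 → (-41/2, 0)
  seg 2: down by d3 = 19/3 → (-41/2, -19/3)
  seg 3: right by d8 = 11/6 → (-56/3, -19/3)
  seg 4: right by d7 = 2623/30 → (2063/30, -19/3)
  seg 5: right by d1 = 18 → (2603/30, -19/3)
  seg 6: right by d2 = 10 → (2903/30, -19/3)
  seg 7: left by d9 = -1244/15 → (1797/10, -19/3)

d5 = 41/2
d6 = 9/2
d7 = 2623/30
d8 = 11/6
d9 = -1244/15
d10 = 29
d11 = 1/2
d12 = 1094/15
endpoint = (1797/10, -19/3)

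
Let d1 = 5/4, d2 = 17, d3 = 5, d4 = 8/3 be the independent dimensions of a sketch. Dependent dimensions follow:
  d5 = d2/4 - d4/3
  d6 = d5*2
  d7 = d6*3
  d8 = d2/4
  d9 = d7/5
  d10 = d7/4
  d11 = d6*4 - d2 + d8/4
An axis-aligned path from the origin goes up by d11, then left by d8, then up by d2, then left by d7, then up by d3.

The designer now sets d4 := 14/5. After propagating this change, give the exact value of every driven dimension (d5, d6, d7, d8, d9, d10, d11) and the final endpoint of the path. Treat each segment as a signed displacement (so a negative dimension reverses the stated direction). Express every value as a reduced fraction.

Apply edit: d4 := 14/5
  d5 = d2/4 - d4/3 = 199/60
  d6 = d5*2 = 199/30
  d7 = d6*3 = 199/10
  d8 = d2/4 = 17/4
  d9 = d7/5 = 199/50
  d10 = d7/4 = 199/40
  d11 = d6*4 - d2 + d8/4 = 2543/240
Walk from origin (0, 0):
  seg 1: up by d11 = 2543/240 → (0, 2543/240)
  seg 2: left by d8 = 17/4 → (-17/4, 2543/240)
  seg 3: up by d2 = 17 → (-17/4, 6623/240)
  seg 4: left by d7 = 199/10 → (-483/20, 6623/240)
  seg 5: up by d3 = 5 → (-483/20, 7823/240)

d5 = 199/60
d6 = 199/30
d7 = 199/10
d8 = 17/4
d9 = 199/50
d10 = 199/40
d11 = 2543/240
endpoint = (-483/20, 7823/240)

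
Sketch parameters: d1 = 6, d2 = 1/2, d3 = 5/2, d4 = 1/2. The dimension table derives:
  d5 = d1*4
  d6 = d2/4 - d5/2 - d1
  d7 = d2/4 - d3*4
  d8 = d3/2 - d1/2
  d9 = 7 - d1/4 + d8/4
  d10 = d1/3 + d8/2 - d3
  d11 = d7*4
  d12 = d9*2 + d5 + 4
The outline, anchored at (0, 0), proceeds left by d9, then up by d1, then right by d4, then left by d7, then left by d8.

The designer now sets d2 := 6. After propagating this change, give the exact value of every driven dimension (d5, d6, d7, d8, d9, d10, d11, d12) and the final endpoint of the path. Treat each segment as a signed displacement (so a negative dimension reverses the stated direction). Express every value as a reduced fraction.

Apply edit: d2 := 6
  d5 = d1*4 = 24
  d6 = d2/4 - d5/2 - d1 = -33/2
  d7 = d2/4 - d3*4 = -17/2
  d8 = d3/2 - d1/2 = -7/4
  d9 = 7 - d1/4 + d8/4 = 81/16
  d10 = d1/3 + d8/2 - d3 = -11/8
  d11 = d7*4 = -34
  d12 = d9*2 + d5 + 4 = 305/8
Walk from origin (0, 0):
  seg 1: left by d9 = 81/16 → (-81/16, 0)
  seg 2: up by d1 = 6 → (-81/16, 6)
  seg 3: right by d4 = 1/2 → (-73/16, 6)
  seg 4: left by d7 = -17/2 → (63/16, 6)
  seg 5: left by d8 = -7/4 → (91/16, 6)

d5 = 24
d6 = -33/2
d7 = -17/2
d8 = -7/4
d9 = 81/16
d10 = -11/8
d11 = -34
d12 = 305/8
endpoint = (91/16, 6)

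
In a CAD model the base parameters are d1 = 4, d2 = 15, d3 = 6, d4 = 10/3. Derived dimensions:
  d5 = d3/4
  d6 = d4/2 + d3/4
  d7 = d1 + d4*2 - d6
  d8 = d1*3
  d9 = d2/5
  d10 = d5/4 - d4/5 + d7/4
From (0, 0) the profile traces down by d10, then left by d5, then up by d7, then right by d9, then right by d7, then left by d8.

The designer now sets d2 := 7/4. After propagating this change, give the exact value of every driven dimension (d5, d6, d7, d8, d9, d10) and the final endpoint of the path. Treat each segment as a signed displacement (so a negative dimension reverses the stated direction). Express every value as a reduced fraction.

d5 = 3/2
d6 = 19/6
d7 = 15/2
d8 = 12
d9 = 7/20
d10 = 19/12
endpoint = (-113/20, 71/12)

Apply edit: d2 := 7/4
  d5 = d3/4 = 3/2
  d6 = d4/2 + d3/4 = 19/6
  d7 = d1 + d4*2 - d6 = 15/2
  d8 = d1*3 = 12
  d9 = d2/5 = 7/20
  d10 = d5/4 - d4/5 + d7/4 = 19/12
Walk from origin (0, 0):
  seg 1: down by d10 = 19/12 → (0, -19/12)
  seg 2: left by d5 = 3/2 → (-3/2, -19/12)
  seg 3: up by d7 = 15/2 → (-3/2, 71/12)
  seg 4: right by d9 = 7/20 → (-23/20, 71/12)
  seg 5: right by d7 = 15/2 → (127/20, 71/12)
  seg 6: left by d8 = 12 → (-113/20, 71/12)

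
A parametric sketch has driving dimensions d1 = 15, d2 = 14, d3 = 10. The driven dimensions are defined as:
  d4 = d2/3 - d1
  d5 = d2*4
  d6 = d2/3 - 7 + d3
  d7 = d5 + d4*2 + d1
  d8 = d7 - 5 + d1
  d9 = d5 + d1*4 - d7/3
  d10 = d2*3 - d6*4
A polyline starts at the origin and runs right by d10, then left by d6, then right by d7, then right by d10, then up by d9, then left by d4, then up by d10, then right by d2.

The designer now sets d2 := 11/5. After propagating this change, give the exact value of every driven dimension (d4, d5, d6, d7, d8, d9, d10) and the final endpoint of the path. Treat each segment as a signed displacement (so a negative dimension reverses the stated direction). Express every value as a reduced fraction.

Apply edit: d2 := 11/5
  d4 = d2/3 - d1 = -214/15
  d5 = d2*4 = 44/5
  d6 = d2/3 - 7 + d3 = 56/15
  d7 = d5 + d4*2 + d1 = -71/15
  d8 = d7 - 5 + d1 = 79/15
  d9 = d5 + d1*4 - d7/3 = 3167/45
  d10 = d2*3 - d6*4 = -25/3
Walk from origin (0, 0):
  seg 1: right by d10 = -25/3 → (-25/3, 0)
  seg 2: left by d6 = 56/15 → (-181/15, 0)
  seg 3: right by d7 = -71/15 → (-84/5, 0)
  seg 4: right by d10 = -25/3 → (-377/15, 0)
  seg 5: up by d9 = 3167/45 → (-377/15, 3167/45)
  seg 6: left by d4 = -214/15 → (-163/15, 3167/45)
  seg 7: up by d10 = -25/3 → (-163/15, 2792/45)
  seg 8: right by d2 = 11/5 → (-26/3, 2792/45)

d4 = -214/15
d5 = 44/5
d6 = 56/15
d7 = -71/15
d8 = 79/15
d9 = 3167/45
d10 = -25/3
endpoint = (-26/3, 2792/45)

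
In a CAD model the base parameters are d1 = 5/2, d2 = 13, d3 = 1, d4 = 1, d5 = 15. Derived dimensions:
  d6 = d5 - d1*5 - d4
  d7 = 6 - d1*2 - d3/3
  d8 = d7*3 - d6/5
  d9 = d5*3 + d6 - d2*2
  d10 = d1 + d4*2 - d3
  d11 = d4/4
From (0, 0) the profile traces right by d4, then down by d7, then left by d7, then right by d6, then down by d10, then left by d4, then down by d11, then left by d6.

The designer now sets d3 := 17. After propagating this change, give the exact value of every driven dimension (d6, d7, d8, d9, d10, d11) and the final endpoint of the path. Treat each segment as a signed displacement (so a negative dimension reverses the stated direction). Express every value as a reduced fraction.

Apply edit: d3 := 17
  d6 = d5 - d1*5 - d4 = 3/2
  d7 = 6 - d1*2 - d3/3 = -14/3
  d8 = d7*3 - d6/5 = -143/10
  d9 = d5*3 + d6 - d2*2 = 41/2
  d10 = d1 + d4*2 - d3 = -25/2
  d11 = d4/4 = 1/4
Walk from origin (0, 0):
  seg 1: right by d4 = 1 → (1, 0)
  seg 2: down by d7 = -14/3 → (1, 14/3)
  seg 3: left by d7 = -14/3 → (17/3, 14/3)
  seg 4: right by d6 = 3/2 → (43/6, 14/3)
  seg 5: down by d10 = -25/2 → (43/6, 103/6)
  seg 6: left by d4 = 1 → (37/6, 103/6)
  seg 7: down by d11 = 1/4 → (37/6, 203/12)
  seg 8: left by d6 = 3/2 → (14/3, 203/12)

d6 = 3/2
d7 = -14/3
d8 = -143/10
d9 = 41/2
d10 = -25/2
d11 = 1/4
endpoint = (14/3, 203/12)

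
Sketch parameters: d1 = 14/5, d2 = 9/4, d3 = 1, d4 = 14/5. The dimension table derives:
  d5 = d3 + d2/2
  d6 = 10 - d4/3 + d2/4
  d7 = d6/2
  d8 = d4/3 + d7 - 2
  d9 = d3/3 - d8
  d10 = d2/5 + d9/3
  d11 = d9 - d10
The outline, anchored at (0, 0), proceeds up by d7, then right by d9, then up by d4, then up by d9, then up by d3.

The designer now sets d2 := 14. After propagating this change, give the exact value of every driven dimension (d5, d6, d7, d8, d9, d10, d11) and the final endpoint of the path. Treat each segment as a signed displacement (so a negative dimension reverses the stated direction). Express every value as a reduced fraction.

d5 = 8
d6 = 377/30
d7 = 377/60
d8 = 313/60
d9 = -293/60
d10 = 211/180
d11 = -109/18
endpoint = (-293/60, 26/5)

Apply edit: d2 := 14
  d5 = d3 + d2/2 = 8
  d6 = 10 - d4/3 + d2/4 = 377/30
  d7 = d6/2 = 377/60
  d8 = d4/3 + d7 - 2 = 313/60
  d9 = d3/3 - d8 = -293/60
  d10 = d2/5 + d9/3 = 211/180
  d11 = d9 - d10 = -109/18
Walk from origin (0, 0):
  seg 1: up by d7 = 377/60 → (0, 377/60)
  seg 2: right by d9 = -293/60 → (-293/60, 377/60)
  seg 3: up by d4 = 14/5 → (-293/60, 109/12)
  seg 4: up by d9 = -293/60 → (-293/60, 21/5)
  seg 5: up by d3 = 1 → (-293/60, 26/5)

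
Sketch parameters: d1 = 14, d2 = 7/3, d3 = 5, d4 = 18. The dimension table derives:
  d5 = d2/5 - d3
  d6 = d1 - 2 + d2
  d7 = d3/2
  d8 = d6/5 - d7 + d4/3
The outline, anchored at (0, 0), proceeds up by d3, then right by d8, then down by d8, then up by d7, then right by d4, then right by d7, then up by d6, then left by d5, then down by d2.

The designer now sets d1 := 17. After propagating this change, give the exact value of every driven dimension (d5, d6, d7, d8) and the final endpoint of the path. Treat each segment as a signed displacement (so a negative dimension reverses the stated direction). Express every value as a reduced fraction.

Apply edit: d1 := 17
  d5 = d2/5 - d3 = -68/15
  d6 = d1 - 2 + d2 = 52/3
  d7 = d3/2 = 5/2
  d8 = d6/5 - d7 + d4/3 = 209/30
Walk from origin (0, 0):
  seg 1: up by d3 = 5 → (0, 5)
  seg 2: right by d8 = 209/30 → (209/30, 5)
  seg 3: down by d8 = 209/30 → (209/30, -59/30)
  seg 4: up by d7 = 5/2 → (209/30, 8/15)
  seg 5: right by d4 = 18 → (749/30, 8/15)
  seg 6: right by d7 = 5/2 → (412/15, 8/15)
  seg 7: up by d6 = 52/3 → (412/15, 268/15)
  seg 8: left by d5 = -68/15 → (32, 268/15)
  seg 9: down by d2 = 7/3 → (32, 233/15)

d5 = -68/15
d6 = 52/3
d7 = 5/2
d8 = 209/30
endpoint = (32, 233/15)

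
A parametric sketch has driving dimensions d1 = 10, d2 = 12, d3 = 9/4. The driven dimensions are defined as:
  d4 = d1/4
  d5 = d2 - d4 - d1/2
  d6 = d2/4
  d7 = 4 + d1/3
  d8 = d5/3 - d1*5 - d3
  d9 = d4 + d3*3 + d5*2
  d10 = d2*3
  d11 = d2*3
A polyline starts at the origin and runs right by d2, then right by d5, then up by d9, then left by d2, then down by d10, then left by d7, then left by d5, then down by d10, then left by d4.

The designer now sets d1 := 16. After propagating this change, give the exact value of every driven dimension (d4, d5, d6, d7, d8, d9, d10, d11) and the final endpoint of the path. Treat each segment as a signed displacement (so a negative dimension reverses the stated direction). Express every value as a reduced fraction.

Apply edit: d1 := 16
  d4 = d1/4 = 4
  d5 = d2 - d4 - d1/2 = 0
  d6 = d2/4 = 3
  d7 = 4 + d1/3 = 28/3
  d8 = d5/3 - d1*5 - d3 = -329/4
  d9 = d4 + d3*3 + d5*2 = 43/4
  d10 = d2*3 = 36
  d11 = d2*3 = 36
Walk from origin (0, 0):
  seg 1: right by d2 = 12 → (12, 0)
  seg 2: right by d5 = 0 → (12, 0)
  seg 3: up by d9 = 43/4 → (12, 43/4)
  seg 4: left by d2 = 12 → (0, 43/4)
  seg 5: down by d10 = 36 → (0, -101/4)
  seg 6: left by d7 = 28/3 → (-28/3, -101/4)
  seg 7: left by d5 = 0 → (-28/3, -101/4)
  seg 8: down by d10 = 36 → (-28/3, -245/4)
  seg 9: left by d4 = 4 → (-40/3, -245/4)

d4 = 4
d5 = 0
d6 = 3
d7 = 28/3
d8 = -329/4
d9 = 43/4
d10 = 36
d11 = 36
endpoint = (-40/3, -245/4)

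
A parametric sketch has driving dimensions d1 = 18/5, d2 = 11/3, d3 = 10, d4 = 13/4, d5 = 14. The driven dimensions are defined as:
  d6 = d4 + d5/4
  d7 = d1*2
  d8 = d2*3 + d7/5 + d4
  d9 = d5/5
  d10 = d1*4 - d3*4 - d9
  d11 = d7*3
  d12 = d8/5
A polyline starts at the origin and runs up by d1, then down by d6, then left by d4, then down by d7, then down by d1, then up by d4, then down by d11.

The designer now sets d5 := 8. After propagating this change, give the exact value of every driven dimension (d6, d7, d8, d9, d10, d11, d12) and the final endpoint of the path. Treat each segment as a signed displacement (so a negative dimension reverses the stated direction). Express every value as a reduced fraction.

Apply edit: d5 := 8
  d6 = d4 + d5/4 = 21/4
  d7 = d1*2 = 36/5
  d8 = d2*3 + d7/5 + d4 = 1569/100
  d9 = d5/5 = 8/5
  d10 = d1*4 - d3*4 - d9 = -136/5
  d11 = d7*3 = 108/5
  d12 = d8/5 = 1569/500
Walk from origin (0, 0):
  seg 1: up by d1 = 18/5 → (0, 18/5)
  seg 2: down by d6 = 21/4 → (0, -33/20)
  seg 3: left by d4 = 13/4 → (-13/4, -33/20)
  seg 4: down by d7 = 36/5 → (-13/4, -177/20)
  seg 5: down by d1 = 18/5 → (-13/4, -249/20)
  seg 6: up by d4 = 13/4 → (-13/4, -46/5)
  seg 7: down by d11 = 108/5 → (-13/4, -154/5)

d6 = 21/4
d7 = 36/5
d8 = 1569/100
d9 = 8/5
d10 = -136/5
d11 = 108/5
d12 = 1569/500
endpoint = (-13/4, -154/5)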